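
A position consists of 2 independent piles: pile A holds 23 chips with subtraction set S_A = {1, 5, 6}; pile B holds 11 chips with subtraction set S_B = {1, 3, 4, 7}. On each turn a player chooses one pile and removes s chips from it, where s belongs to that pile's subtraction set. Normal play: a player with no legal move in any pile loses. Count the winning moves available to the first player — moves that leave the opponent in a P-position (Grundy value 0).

Pile A, S = {1, 5, 6}:
G(0) = 0
G(1) = mex{0} = 1
G(2) = mex{1} = 0
G(3) = mex{0} = 1
G(4) = mex{1} = 0
G(5) = mex{0,0} = 1
G(6) = mex{1,1,0} = 2
G(7) = mex{2,0,1} = 3
G(8) = mex{3,1,0} = 2
G(9) = mex{2,0,1} = 3
G(10) = mex{3,1,0} = 2
G(11) = mex{2,2,1} = 0
G(12) = mex{0,3,2} = 1
G(13) = mex{1,2,3} = 0
G(14) = mex{0,3,2} = 1
G(15) = mex{1,2,3} = 0
G(16) = mex{0,0,2} = 1
G(17) = mex{1,1,0} = 2
G(18) = mex{2,0,1} = 3
G(19) = mex{3,1,0} = 2
G(20) = mex{2,0,1} = 3
G(21) = mex{3,1,0} = 2
G(22) = mex{2,2,1} = 0
G(23) = mex{0,3,2} = 1
G_A(23) = 1.
Pile B, S = {1, 3, 4, 7}:
n :  0  1  2  3  4  5  6  7  8  9 10 11
G :  0  1  0  1  2  3  2  3  0  1  0  1
G_B(11) = 1.
Combined Grundy value = 1 ⊕ 1 = 0.
A winning move leaves total XOR = 0, i.e. changes one component's Grundy value g to g ⊕ X where X is the current total.
Pile A: target g' = 1⊕0 = 1, but every legal move changes the Grundy value (mex property), so 0 moves.
Pile B: target g' = 1⊕0 = 1, but every legal move changes the Grundy value (mex property), so 0 moves.

0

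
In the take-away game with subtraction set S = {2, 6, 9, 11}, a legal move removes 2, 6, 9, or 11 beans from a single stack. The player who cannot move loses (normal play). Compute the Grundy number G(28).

G(0) = 0
G(1) = mex{} = 0
G(2) = mex{0} = 1
G(3) = mex{0} = 1
G(4) = mex{1} = 0
G(5) = mex{1} = 0
G(6) = mex{0,0} = 1
G(7) = mex{0,0} = 1
G(8) = mex{1,1} = 0
G(9) = mex{1,1,0} = 2
G(10) = mex{0,0,0} = 1
G(11) = mex{2,0,1,0} = 3
G(12) = mex{1,1,1,0} = 2
G(13) = mex{3,1,0,1} = 2
G(14) = mex{2,0,0,1} = 3
G(15) = mex{2,2,1,0} = 3
G(16) = mex{3,1,1,0} = 2
G(17) = mex{3,3,0,1} = 2
G(18) = mex{2,2,2,1} = 0
G(19) = mex{2,2,1,0} = 3
G(20) = mex{0,3,3,2} = 1
G(21) = mex{3,3,2,1} = 0
G(22) = mex{1,2,2,3} = 0
G(23) = mex{0,2,3,2} = 1
G(24) = mex{0,0,3,2} = 1
G(25) = mex{1,3,2,3} = 0
G(26) = mex{1,1,2,3} = 0
G(27) = mex{0,0,0,2} = 1
G(28) = mex{0,0,3,2} = 1

1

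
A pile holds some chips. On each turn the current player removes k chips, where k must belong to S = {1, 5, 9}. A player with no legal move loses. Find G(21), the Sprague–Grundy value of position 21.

G(0) = 0
G(1) = mex{0} = 1
G(2) = mex{1} = 0
G(3) = mex{0} = 1
G(4) = mex{1} = 0
G(5) = mex{0,0} = 1
G(6) = mex{1,1} = 0
G(7) = mex{0,0} = 1
G(8) = mex{1,1} = 0
G(9) = mex{0,0,0} = 1
G(10) = mex{1,1,1} = 0
G(11) = mex{0,0,0} = 1
G(12) = mex{1,1,1} = 0
G(13) = mex{0,0,0} = 1
G(14) = mex{1,1,1} = 0
G(15) = mex{0,0,0} = 1
G(16) = mex{1,1,1} = 0
G(17) = mex{0,0,0} = 1
G(18) = mex{1,1,1} = 0
G(19) = mex{0,0,0} = 1
G(20) = mex{1,1,1} = 0
G(21) = mex{0,0,0} = 1

1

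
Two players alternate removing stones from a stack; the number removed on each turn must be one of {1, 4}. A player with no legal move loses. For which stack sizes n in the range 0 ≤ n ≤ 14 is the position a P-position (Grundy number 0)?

G(0) = 0
G(1) = mex{0} = 1
G(2) = mex{1} = 0
G(3) = mex{0} = 1
G(4) = mex{1,0} = 2
G(5) = mex{2,1} = 0
G(6) = mex{0,0} = 1
G(7) = mex{1,1} = 0
G(8) = mex{0,2} = 1
G(9) = mex{1,0} = 2
G(10) = mex{2,1} = 0
G(11) = mex{0,0} = 1
G(12) = mex{1,1} = 0
G(13) = mex{0,2} = 1
G(14) = mex{1,0} = 2
P-positions are exactly the n with G(n) = 0.

0, 2, 5, 7, 10, 12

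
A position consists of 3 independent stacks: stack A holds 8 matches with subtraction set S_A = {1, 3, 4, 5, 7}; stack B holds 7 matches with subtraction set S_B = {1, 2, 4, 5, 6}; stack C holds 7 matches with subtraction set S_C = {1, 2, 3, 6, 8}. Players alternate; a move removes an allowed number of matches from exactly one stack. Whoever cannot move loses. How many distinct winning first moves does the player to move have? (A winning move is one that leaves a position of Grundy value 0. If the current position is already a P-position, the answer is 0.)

Stack A, S = {1, 3, 4, 5, 7}:
n : 0 1 2 3 4 5 6 7 8
G : 0 1 0 1 2 3 2 3 0
G_A(8) = 0.
Stack B, S = {1, 2, 4, 5, 6}:
G(0) = 0
G(1) = mex{0} = 1
G(2) = mex{1,0} = 2
G(3) = mex{2,1} = 0
G(4) = mex{0,2,0} = 1
G(5) = mex{1,0,1,0} = 2
G(6) = mex{2,1,2,1,0} = 3
G(7) = mex{3,2,0,2,1} = 4
G_B(7) = 4.
Stack C, S = {1, 2, 3, 6, 8}:
n : 0 1 2 3 4 5 6 7
G : 0 1 2 3 0 1 2 3
G_C(7) = 3.
Combined Grundy value = 0 ⊕ 4 ⊕ 3 = 7.
A winning move leaves total XOR = 0, i.e. changes one component's Grundy value g to g ⊕ X where X is the current total.
Stack A: need g' = 0⊕7 = 7. Options: 8−1→G=3, 8−3→G=3, 8−4→G=2, 8−5→G=1, 8−7→G=1. Hits: 0.
Stack B: need g' = 4⊕7 = 3. Options: 7−1→G=3, 7−2→G=2, 7−4→G=0, 7−5→G=2, 7−6→G=1. Hits: 1.
Stack C: need g' = 3⊕7 = 4. Options: 7−1→G=2, 7−2→G=1, 7−3→G=0, 7−6→G=1. Hits: 0.

1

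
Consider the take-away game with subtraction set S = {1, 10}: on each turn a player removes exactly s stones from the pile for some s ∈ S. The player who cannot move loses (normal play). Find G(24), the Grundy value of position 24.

G(0) = 0
G(1) = mex{0} = 1
G(2) = mex{1} = 0
G(3) = mex{0} = 1
G(4) = mex{1} = 0
G(5) = mex{0} = 1
G(6) = mex{1} = 0
G(7) = mex{0} = 1
G(8) = mex{1} = 0
G(9) = mex{0} = 1
G(10) = mex{1,0} = 2
G(11) = mex{2,1} = 0
G(12) = mex{0,0} = 1
G(13) = mex{1,1} = 0
G(14) = mex{0,0} = 1
G(15) = mex{1,1} = 0
G(16) = mex{0,0} = 1
G(17) = mex{1,1} = 0
G(18) = mex{0,0} = 1
G(19) = mex{1,1} = 0
G(20) = mex{0,2} = 1
G(21) = mex{1,0} = 2
G(22) = mex{2,1} = 0
G(23) = mex{0,0} = 1
G(24) = mex{1,1} = 0

0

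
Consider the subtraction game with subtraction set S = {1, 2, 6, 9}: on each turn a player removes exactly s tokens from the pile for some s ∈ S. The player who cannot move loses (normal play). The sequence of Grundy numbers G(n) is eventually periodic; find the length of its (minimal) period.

7

G(0) = 0
G(1) = mex{0} = 1
G(2) = mex{1,0} = 2
G(3) = mex{2,1} = 0
G(4) = mex{0,2} = 1
G(5) = mex{1,0} = 2
G(6) = mex{2,1,0} = 3
G(7) = mex{3,2,1} = 0
G(8) = mex{0,3,2} = 1
G(9) = mex{1,0,0,0} = 2
G(10) = mex{2,1,1,1} = 0
G(11) = mex{0,2,2,2} = 1
G(12) = mex{1,0,3,0} = 2
G(13) = mex{2,1,0,1} = 3
G(14) = mex{3,2,1,2} = 0
G(15) = mex{0,3,2,3} = 1
G(16) = mex{1,0,0,0} = 2
G(17) = mex{2,1,1,1} = 0
G(n+7) = G(n) holds for n = 0,…,8 (a full window of length max(S) = 9), so the sequence is purely periodic with period 7.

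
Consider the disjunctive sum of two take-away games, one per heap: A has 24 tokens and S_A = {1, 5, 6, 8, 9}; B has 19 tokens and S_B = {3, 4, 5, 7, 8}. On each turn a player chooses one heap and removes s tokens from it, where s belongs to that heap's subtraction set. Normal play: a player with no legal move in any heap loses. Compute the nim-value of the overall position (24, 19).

0

Heap A, S = {1, 5, 6, 8, 9}:
n :  0  1  2  3  4  5  6  7  8  9 10 11 12 13 14 15 16 17 18 19 20 21 22 23 24
G :  0  1  0  1  0  1  2  3  2  3  2  3  4  5  0  1  0  1  0  1  2  3  2  3  2
G_A(24) = 2.
Heap B, S = {3, 4, 5, 7, 8}:
G(0) = 0
G(1) = mex{} = 0
G(2) = mex{} = 0
G(3) = mex{0} = 1
G(4) = mex{0,0} = 1
G(5) = mex{0,0,0} = 1
G(6) = mex{1,0,0} = 2
G(7) = mex{1,1,0,0} = 2
G(8) = mex{1,1,1,0,0} = 2
G(9) = mex{2,1,1,0,0} = 3
G(10) = mex{2,2,1,1,0} = 3
G(11) = mex{2,2,2,1,1} = 0
G(12) = mex{3,2,2,1,1} = 0
G(13) = mex{3,3,2,2,1} = 0
G(14) = mex{0,3,3,2,2} = 1
G(15) = mex{0,0,3,2,2} = 1
G(16) = mex{0,0,0,3,2} = 1
G(17) = mex{1,0,0,3,3} = 2
G(18) = mex{1,1,0,0,3} = 2
G(19) = mex{1,1,1,0,0} = 2
G_B(19) = 2.
Combined Grundy value = 2 ⊕ 2 = 0.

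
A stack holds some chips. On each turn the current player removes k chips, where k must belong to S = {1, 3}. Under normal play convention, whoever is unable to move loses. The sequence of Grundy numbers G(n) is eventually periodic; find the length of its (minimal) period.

2

n :  0  1  2  3  4  5  6  7  8  9 10 11 12 13 14
G :  0  1  0  1  0  1  0  1  0  1  0  1  0  1  0
G(n+2) = G(n) holds for n = 0,…,2 (a full window of length max(S) = 3), so the sequence is purely periodic with period 2.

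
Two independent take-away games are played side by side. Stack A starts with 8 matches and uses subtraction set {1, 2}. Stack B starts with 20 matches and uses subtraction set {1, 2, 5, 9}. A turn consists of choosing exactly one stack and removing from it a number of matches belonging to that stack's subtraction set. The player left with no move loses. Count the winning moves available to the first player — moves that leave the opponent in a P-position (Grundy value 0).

3

Stack A, S = {1, 2}:
n : 0 1 2 3 4 5 6 7 8
G : 0 1 2 0 1 2 0 1 2
G_A(8) = 2.
Stack B, S = {1, 2, 5, 9}:
n :  0  1  2  3  4  5  6  7  8  9 10 11 12 13 14 15 16 17 18 19 20
G :  0  1  2  0  1  2  0  1  2  3  0  1  2  0  1  2  0  1  2  3  0
G_B(20) = 0.
Combined Grundy value = 2 ⊕ 0 = 2.
A winning move leaves total XOR = 0, i.e. changes one component's Grundy value g to g ⊕ X where X is the current total.
Stack A: need g' = 2⊕2 = 0. Options: 8−1→G=1, 8−2→G=0. Hits: 1.
Stack B: need g' = 0⊕2 = 2. Options: 20−1→G=3, 20−2→G=2, 20−5→G=2, 20−9→G=1. Hits: 2.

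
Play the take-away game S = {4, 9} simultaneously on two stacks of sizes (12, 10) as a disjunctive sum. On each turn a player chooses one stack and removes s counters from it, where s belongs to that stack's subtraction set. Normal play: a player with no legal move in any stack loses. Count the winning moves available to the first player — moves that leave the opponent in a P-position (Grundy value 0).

All stacks use S = {4, 9}:
G(0) = 0
G(1) = mex{} = 0
G(2) = mex{} = 0
G(3) = mex{} = 0
G(4) = mex{0} = 1
G(5) = mex{0} = 1
G(6) = mex{0} = 1
G(7) = mex{0} = 1
G(8) = mex{1} = 0
G(9) = mex{1,0} = 2
G(10) = mex{1,0} = 2
G(11) = mex{1,0} = 2
G(12) = mex{0,0} = 1
Stack A: G(12) = 1.
Stack B: G(10) = 2.
Combined Grundy value = 1 ⊕ 2 = 3.
A winning move leaves total XOR = 0, i.e. changes one component's Grundy value g to g ⊕ X where X is the current total.
Stack A: need g' = 1⊕3 = 2. Options: 12−4→G=0, 12−9→G=0. Hits: 0.
Stack B: need g' = 2⊕3 = 1. Options: 10−4→G=1, 10−9→G=0. Hits: 1.

1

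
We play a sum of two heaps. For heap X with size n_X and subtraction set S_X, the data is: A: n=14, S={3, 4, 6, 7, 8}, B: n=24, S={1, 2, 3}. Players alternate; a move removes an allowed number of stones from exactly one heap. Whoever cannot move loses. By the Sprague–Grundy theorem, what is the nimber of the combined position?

1

Heap A, S = {3, 4, 6, 7, 8}:
n :  0  1  2  3  4  5  6  7  8  9 10 11 12 13 14
G :  0  0  0  1  1  1  2  2  2  3  3  0  0  0  1
G_A(14) = 1.
Heap B, S = {1, 2, 3}:
G(0) = 0
G(1) = mex{0} = 1
G(2) = mex{1,0} = 2
G(3) = mex{2,1,0} = 3
G(4) = mex{3,2,1} = 0
G(5) = mex{0,3,2} = 1
G(6) = mex{1,0,3} = 2
G(7) = mex{2,1,0} = 3
G(8) = mex{3,2,1} = 0
G(9) = mex{0,3,2} = 1
G(10) = mex{1,0,3} = 2
G(11) = mex{2,1,0} = 3
G(12) = mex{3,2,1} = 0
G(13) = mex{0,3,2} = 1
G(14) = mex{1,0,3} = 2
G(15) = mex{2,1,0} = 3
G(16) = mex{3,2,1} = 0
G(17) = mex{0,3,2} = 1
G(18) = mex{1,0,3} = 2
G(19) = mex{2,1,0} = 3
G(20) = mex{3,2,1} = 0
G(21) = mex{0,3,2} = 1
G(22) = mex{1,0,3} = 2
G(23) = mex{2,1,0} = 3
G(24) = mex{3,2,1} = 0
G_B(24) = 0.
Combined Grundy value = 1 ⊕ 0 = 1.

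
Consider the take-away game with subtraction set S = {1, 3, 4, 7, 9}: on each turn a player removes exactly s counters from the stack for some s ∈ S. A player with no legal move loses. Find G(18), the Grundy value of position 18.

0

G(0) = 0
G(1) = mex{0} = 1
G(2) = mex{1} = 0
G(3) = mex{0,0} = 1
G(4) = mex{1,1,0} = 2
G(5) = mex{2,0,1} = 3
G(6) = mex{3,1,0} = 2
G(7) = mex{2,2,1,0} = 3
G(8) = mex{3,3,2,1} = 0
G(9) = mex{0,2,3,0,0} = 1
G(10) = mex{1,3,2,1,1} = 0
G(11) = mex{0,0,3,2,0} = 1
G(12) = mex{1,1,0,3,1} = 2
G(13) = mex{2,0,1,2,2} = 3
G(14) = mex{3,1,0,3,3} = 2
G(15) = mex{2,2,1,0,2} = 3
G(16) = mex{3,3,2,1,3} = 0
G(17) = mex{0,2,3,0,0} = 1
G(18) = mex{1,3,2,1,1} = 0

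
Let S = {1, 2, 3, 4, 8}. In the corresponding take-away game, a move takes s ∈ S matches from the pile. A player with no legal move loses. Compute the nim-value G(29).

4

n :  0  1  2  3  4  5  6  7  8  9 10 11 12 13 14 15 16 17 18 19 20 21 22 23 24 25 26 27 28 29
G :  0  1  2  3  4  0  1  2  3  4  0  1  2  3  4  0  1  2  3  4  0  1  2  3  4  0  1  2  3  4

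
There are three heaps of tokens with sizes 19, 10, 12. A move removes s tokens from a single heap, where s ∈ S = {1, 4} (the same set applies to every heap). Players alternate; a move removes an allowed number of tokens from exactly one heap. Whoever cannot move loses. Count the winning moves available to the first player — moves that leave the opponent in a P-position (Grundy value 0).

2

All heaps use S = {1, 4}:
G(0) = 0
G(1) = mex{0} = 1
G(2) = mex{1} = 0
G(3) = mex{0} = 1
G(4) = mex{1,0} = 2
G(5) = mex{2,1} = 0
G(6) = mex{0,0} = 1
G(7) = mex{1,1} = 0
G(8) = mex{0,2} = 1
G(9) = mex{1,0} = 2
G(10) = mex{2,1} = 0
G(11) = mex{0,0} = 1
G(12) = mex{1,1} = 0
G(13) = mex{0,2} = 1
G(14) = mex{1,0} = 2
G(15) = mex{2,1} = 0
G(16) = mex{0,0} = 1
G(17) = mex{1,1} = 0
G(18) = mex{0,2} = 1
G(19) = mex{1,0} = 2
Heap A: G(19) = 2.
Heap B: G(10) = 0.
Heap C: G(12) = 0.
Combined Grundy value = 2 ⊕ 0 ⊕ 0 = 2.
A winning move leaves total XOR = 0, i.e. changes one component's Grundy value g to g ⊕ X where X is the current total.
Heap A: need g' = 2⊕2 = 0. Options: 19−1→G=1, 19−4→G=0. Hits: 1.
Heap B: need g' = 0⊕2 = 2. Options: 10−1→G=2, 10−4→G=1. Hits: 1.
Heap C: need g' = 0⊕2 = 2. Options: 12−1→G=1, 12−4→G=1. Hits: 0.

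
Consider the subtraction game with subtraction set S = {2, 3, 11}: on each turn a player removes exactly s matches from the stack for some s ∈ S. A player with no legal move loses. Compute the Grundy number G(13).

2

G(0) = 0
G(1) = mex{} = 0
G(2) = mex{0} = 1
G(3) = mex{0,0} = 1
G(4) = mex{1,0} = 2
G(5) = mex{1,1} = 0
G(6) = mex{2,1} = 0
G(7) = mex{0,2} = 1
G(8) = mex{0,0} = 1
G(9) = mex{1,0} = 2
G(10) = mex{1,1} = 0
G(11) = mex{2,1,0} = 3
G(12) = mex{0,2,0} = 1
G(13) = mex{3,0,1} = 2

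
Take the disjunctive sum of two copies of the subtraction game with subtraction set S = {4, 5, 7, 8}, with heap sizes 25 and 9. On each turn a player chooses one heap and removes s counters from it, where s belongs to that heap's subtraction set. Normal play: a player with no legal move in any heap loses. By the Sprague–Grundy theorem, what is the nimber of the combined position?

All heaps use S = {4, 5, 7, 8}:
n :  0  1  2  3  4  5  6  7  8  9 10 11 12 13 14 15 16 17 18 19 20 21 22 23 24 25
G :  0  0  0  0  1  1  1  1  2  2  2  2  0  0  0  0  1  1  1  1  2  2  2  2  0  0
Heap A: G(25) = 0.
Heap B: G(9) = 2.
Combined Grundy value = 0 ⊕ 2 = 2.

2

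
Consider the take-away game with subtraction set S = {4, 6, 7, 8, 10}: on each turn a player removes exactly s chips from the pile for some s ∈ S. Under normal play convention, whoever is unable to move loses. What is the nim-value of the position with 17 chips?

G(0) = 0
G(1) = mex{} = 0
G(2) = mex{} = 0
G(3) = mex{} = 0
G(4) = mex{0} = 1
G(5) = mex{0} = 1
G(6) = mex{0,0} = 1
G(7) = mex{0,0,0} = 1
G(8) = mex{1,0,0,0} = 2
G(9) = mex{1,0,0,0} = 2
G(10) = mex{1,1,0,0,0} = 2
G(11) = mex{1,1,1,0,0} = 2
G(12) = mex{2,1,1,1,0} = 3
G(13) = mex{2,1,1,1,0} = 3
G(14) = mex{2,2,1,1,1} = 0
G(15) = mex{2,2,2,1,1} = 0
G(16) = mex{3,2,2,2,1} = 0
G(17) = mex{3,2,2,2,1} = 0

0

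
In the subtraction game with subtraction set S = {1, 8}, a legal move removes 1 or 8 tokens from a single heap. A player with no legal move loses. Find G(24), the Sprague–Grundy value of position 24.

0

G(0) = 0
G(1) = mex{0} = 1
G(2) = mex{1} = 0
G(3) = mex{0} = 1
G(4) = mex{1} = 0
G(5) = mex{0} = 1
G(6) = mex{1} = 0
G(7) = mex{0} = 1
G(8) = mex{1,0} = 2
G(9) = mex{2,1} = 0
G(10) = mex{0,0} = 1
G(11) = mex{1,1} = 0
G(12) = mex{0,0} = 1
G(13) = mex{1,1} = 0
G(14) = mex{0,0} = 1
G(15) = mex{1,1} = 0
G(16) = mex{0,2} = 1
G(17) = mex{1,0} = 2
G(18) = mex{2,1} = 0
G(19) = mex{0,0} = 1
G(20) = mex{1,1} = 0
G(21) = mex{0,0} = 1
G(22) = mex{1,1} = 0
G(23) = mex{0,0} = 1
G(24) = mex{1,1} = 0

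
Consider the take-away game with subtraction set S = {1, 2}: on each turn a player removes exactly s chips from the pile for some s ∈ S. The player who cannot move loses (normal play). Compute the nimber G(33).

G(0) = 0
G(1) = mex{0} = 1
G(2) = mex{1,0} = 2
G(3) = mex{2,1} = 0
G(4) = mex{0,2} = 1
G(5) = mex{1,0} = 2
G(6) = mex{2,1} = 0
G(7) = mex{0,2} = 1
G(8) = mex{1,0} = 2
G(9) = mex{2,1} = 0
G(10) = mex{0,2} = 1
G(11) = mex{1,0} = 2
G(12) = mex{2,1} = 0
G(13) = mex{0,2} = 1
G(14) = mex{1,0} = 2
G(15) = mex{2,1} = 0
G(16) = mex{0,2} = 1
G(17) = mex{1,0} = 2
G(18) = mex{2,1} = 0
G(19) = mex{0,2} = 1
G(20) = mex{1,0} = 2
G(21) = mex{2,1} = 0
G(22) = mex{0,2} = 1
G(23) = mex{1,0} = 2
G(24) = mex{2,1} = 0
G(25) = mex{0,2} = 1
G(26) = mex{1,0} = 2
G(27) = mex{2,1} = 0
G(28) = mex{0,2} = 1
G(29) = mex{1,0} = 2
G(30) = mex{2,1} = 0
G(31) = mex{0,2} = 1
G(32) = mex{1,0} = 2
G(33) = mex{2,1} = 0

0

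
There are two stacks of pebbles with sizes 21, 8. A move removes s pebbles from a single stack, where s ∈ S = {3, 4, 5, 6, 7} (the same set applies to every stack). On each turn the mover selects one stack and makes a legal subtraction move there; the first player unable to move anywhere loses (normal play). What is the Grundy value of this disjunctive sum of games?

All stacks use S = {3, 4, 5, 6, 7}:
G(0) = 0
G(1) = mex{} = 0
G(2) = mex{} = 0
G(3) = mex{0} = 1
G(4) = mex{0,0} = 1
G(5) = mex{0,0,0} = 1
G(6) = mex{1,0,0,0} = 2
G(7) = mex{1,1,0,0,0} = 2
G(8) = mex{1,1,1,0,0} = 2
G(9) = mex{2,1,1,1,0} = 3
G(10) = mex{2,2,1,1,1} = 0
G(11) = mex{2,2,2,1,1} = 0
G(12) = mex{3,2,2,2,1} = 0
G(13) = mex{0,3,2,2,2} = 1
G(14) = mex{0,0,3,2,2} = 1
G(15) = mex{0,0,0,3,2} = 1
G(16) = mex{1,0,0,0,3} = 2
G(17) = mex{1,1,0,0,0} = 2
G(18) = mex{1,1,1,0,0} = 2
G(19) = mex{2,1,1,1,0} = 3
G(20) = mex{2,2,1,1,1} = 0
G(21) = mex{2,2,2,1,1} = 0
Stack A: G(21) = 0.
Stack B: G(8) = 2.
Combined Grundy value = 0 ⊕ 2 = 2.

2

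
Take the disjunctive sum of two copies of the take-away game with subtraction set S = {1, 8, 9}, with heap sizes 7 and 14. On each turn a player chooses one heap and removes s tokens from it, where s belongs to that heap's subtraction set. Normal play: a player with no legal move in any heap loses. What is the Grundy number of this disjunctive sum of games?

3

All heaps use S = {1, 8, 9}:
G(0) = 0
G(1) = mex{0} = 1
G(2) = mex{1} = 0
G(3) = mex{0} = 1
G(4) = mex{1} = 0
G(5) = mex{0} = 1
G(6) = mex{1} = 0
G(7) = mex{0} = 1
G(8) = mex{1,0} = 2
G(9) = mex{2,1,0} = 3
G(10) = mex{3,0,1} = 2
G(11) = mex{2,1,0} = 3
G(12) = mex{3,0,1} = 2
G(13) = mex{2,1,0} = 3
G(14) = mex{3,0,1} = 2
Heap A: G(7) = 1.
Heap B: G(14) = 2.
Combined Grundy value = 1 ⊕ 2 = 3.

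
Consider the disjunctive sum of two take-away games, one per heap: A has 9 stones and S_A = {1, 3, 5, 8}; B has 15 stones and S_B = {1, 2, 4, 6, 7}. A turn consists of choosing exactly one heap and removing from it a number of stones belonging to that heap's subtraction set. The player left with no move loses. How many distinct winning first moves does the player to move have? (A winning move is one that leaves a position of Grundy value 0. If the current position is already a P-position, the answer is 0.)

1

Heap A, S = {1, 3, 5, 8}:
G(0) = 0
G(1) = mex{0} = 1
G(2) = mex{1} = 0
G(3) = mex{0,0} = 1
G(4) = mex{1,1} = 0
G(5) = mex{0,0,0} = 1
G(6) = mex{1,1,1} = 0
G(7) = mex{0,0,0} = 1
G(8) = mex{1,1,1,0} = 2
G(9) = mex{2,0,0,1} = 3
G_A(9) = 3.
Heap B, S = {1, 2, 4, 6, 7}:
G(0) = 0
G(1) = mex{0} = 1
G(2) = mex{1,0} = 2
G(3) = mex{2,1} = 0
G(4) = mex{0,2,0} = 1
G(5) = mex{1,0,1} = 2
G(6) = mex{2,1,2,0} = 3
G(7) = mex{3,2,0,1,0} = 4
G(8) = mex{4,3,1,2,1} = 0
G(9) = mex{0,4,2,0,2} = 1
G(10) = mex{1,0,3,1,0} = 2
G(11) = mex{2,1,4,2,1} = 0
G(12) = mex{0,2,0,3,2} = 1
G(13) = mex{1,0,1,4,3} = 2
G(14) = mex{2,1,2,0,4} = 3
G(15) = mex{3,2,0,1,0} = 4
G_B(15) = 4.
Combined Grundy value = 3 ⊕ 4 = 7.
A winning move leaves total XOR = 0, i.e. changes one component's Grundy value g to g ⊕ X where X is the current total.
Heap A: need g' = 3⊕7 = 4. Options: 9−1→G=2, 9−3→G=0, 9−5→G=0, 9−8→G=1. Hits: 0.
Heap B: need g' = 4⊕7 = 3. Options: 15−1→G=3, 15−2→G=2, 15−4→G=0, 15−6→G=1, 15−7→G=0. Hits: 1.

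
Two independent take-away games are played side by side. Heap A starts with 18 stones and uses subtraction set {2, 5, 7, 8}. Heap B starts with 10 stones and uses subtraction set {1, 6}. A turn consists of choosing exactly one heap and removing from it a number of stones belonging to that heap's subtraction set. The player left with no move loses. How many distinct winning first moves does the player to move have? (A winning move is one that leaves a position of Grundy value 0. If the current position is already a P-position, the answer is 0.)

Heap A, S = {2, 5, 7, 8}:
G(0) = 0
G(1) = mex{} = 0
G(2) = mex{0} = 1
G(3) = mex{0} = 1
G(4) = mex{1} = 0
G(5) = mex{1,0} = 2
G(6) = mex{0,0} = 1
G(7) = mex{2,1,0} = 3
G(8) = mex{1,1,0,0} = 2
G(9) = mex{3,0,1,0} = 2
G(10) = mex{2,2,1,1} = 0
G(11) = mex{2,1,0,1} = 3
G(12) = mex{0,3,2,0} = 1
G(13) = mex{3,2,1,2} = 0
G(14) = mex{1,2,3,1} = 0
G(15) = mex{0,0,2,3} = 1
G(16) = mex{0,3,2,2} = 1
G(17) = mex{1,1,0,2} = 3
G(18) = mex{1,0,3,0} = 2
G_A(18) = 2.
Heap B, S = {1, 6}:
n :  0  1  2  3  4  5  6  7  8  9 10
G :  0  1  0  1  0  1  2  0  1  0  1
G_B(10) = 1.
Combined Grundy value = 2 ⊕ 1 = 3.
A winning move leaves total XOR = 0, i.e. changes one component's Grundy value g to g ⊕ X where X is the current total.
Heap A: need g' = 2⊕3 = 1. Options: 18−2→G=1, 18−5→G=0, 18−7→G=3, 18−8→G=0. Hits: 1.
Heap B: need g' = 1⊕3 = 2. Options: 10−1→G=0, 10−6→G=0. Hits: 0.

1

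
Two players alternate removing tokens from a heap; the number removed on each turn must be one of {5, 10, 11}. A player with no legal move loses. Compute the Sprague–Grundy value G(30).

2

n :  0  1  2  3  4  5  6  7  8  9 10 11 12 13 14 15 16 17 18 19 20 21 22 23 24 25 26 27 28 29 30
G :  0  0  0  0  0  1  1  1  1  1  2  2  2  2  2  3  0  0  0  0  0  1  1  1  1  1  2  2  2  2  2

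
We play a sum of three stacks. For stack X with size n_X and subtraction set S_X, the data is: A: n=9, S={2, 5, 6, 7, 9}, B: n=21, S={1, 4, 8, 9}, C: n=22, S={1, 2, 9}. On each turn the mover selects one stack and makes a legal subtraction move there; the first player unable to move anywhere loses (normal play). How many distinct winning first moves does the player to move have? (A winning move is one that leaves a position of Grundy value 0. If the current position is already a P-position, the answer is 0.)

6

Stack A, S = {2, 5, 6, 7, 9}:
n : 0 1 2 3 4 5 6 7 8 9
G : 0 0 1 1 0 2 1 3 2 2
G_A(9) = 2.
Stack B, S = {1, 4, 8, 9}:
G(0) = 0
G(1) = mex{0} = 1
G(2) = mex{1} = 0
G(3) = mex{0} = 1
G(4) = mex{1,0} = 2
G(5) = mex{2,1} = 0
G(6) = mex{0,0} = 1
G(7) = mex{1,1} = 0
G(8) = mex{0,2,0} = 1
G(9) = mex{1,0,1,0} = 2
G(10) = mex{2,1,0,1} = 3
G(11) = mex{3,0,1,0} = 2
G(12) = mex{2,1,2,1} = 0
G(13) = mex{0,2,0,2} = 1
G(14) = mex{1,3,1,0} = 2
G(15) = mex{2,2,0,1} = 3
G(16) = mex{3,0,1,0} = 2
G(17) = mex{2,1,2,1} = 0
G(18) = mex{0,2,3,2} = 1
G(19) = mex{1,3,2,3} = 0
G(20) = mex{0,2,0,2} = 1
G(21) = mex{1,0,1,0} = 2
G_B(21) = 2.
Stack C, S = {1, 2, 9}:
G(0) = 0
G(1) = mex{0} = 1
G(2) = mex{1,0} = 2
G(3) = mex{2,1} = 0
G(4) = mex{0,2} = 1
G(5) = mex{1,0} = 2
G(6) = mex{2,1} = 0
G(7) = mex{0,2} = 1
G(8) = mex{1,0} = 2
G(9) = mex{2,1,0} = 3
G(10) = mex{3,2,1} = 0
G(11) = mex{0,3,2} = 1
G(12) = mex{1,0,0} = 2
G(13) = mex{2,1,1} = 0
G(14) = mex{0,2,2} = 1
G(15) = mex{1,0,0} = 2
G(16) = mex{2,1,1} = 0
G(17) = mex{0,2,2} = 1
G(18) = mex{1,0,3} = 2
G(19) = mex{2,1,0} = 3
G(20) = mex{3,2,1} = 0
G(21) = mex{0,3,2} = 1
G(22) = mex{1,0,0} = 2
G_C(22) = 2.
Combined Grundy value = 2 ⊕ 2 ⊕ 2 = 2.
A winning move leaves total XOR = 0, i.e. changes one component's Grundy value g to g ⊕ X where X is the current total.
Stack A: need g' = 2⊕2 = 0. Options: 9−2→G=3, 9−5→G=0, 9−6→G=1, 9−7→G=1, 9−9→G=0. Hits: 2.
Stack B: need g' = 2⊕2 = 0. Options: 21−1→G=1, 21−4→G=0, 21−8→G=1, 21−9→G=0. Hits: 2.
Stack C: need g' = 2⊕2 = 0. Options: 22−1→G=1, 22−2→G=0, 22−9→G=0. Hits: 2.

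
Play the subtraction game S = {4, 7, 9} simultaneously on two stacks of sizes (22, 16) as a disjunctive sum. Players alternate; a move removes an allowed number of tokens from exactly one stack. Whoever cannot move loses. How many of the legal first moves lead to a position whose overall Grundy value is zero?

All stacks use S = {4, 7, 9}:
G(0) = 0
G(1) = mex{} = 0
G(2) = mex{} = 0
G(3) = mex{} = 0
G(4) = mex{0} = 1
G(5) = mex{0} = 1
G(6) = mex{0} = 1
G(7) = mex{0,0} = 1
G(8) = mex{1,0} = 2
G(9) = mex{1,0,0} = 2
G(10) = mex{1,0,0} = 2
G(11) = mex{1,1,0} = 2
G(12) = mex{2,1,0} = 3
G(13) = mex{2,1,1} = 0
G(14) = mex{2,1,1} = 0
G(15) = mex{2,2,1} = 0
G(16) = mex{3,2,1} = 0
G(17) = mex{0,2,2} = 1
G(18) = mex{0,2,2} = 1
G(19) = mex{0,3,2} = 1
G(20) = mex{0,0,2} = 1
G(21) = mex{1,0,3} = 2
G(22) = mex{1,0,0} = 2
Stack A: G(22) = 2.
Stack B: G(16) = 0.
Combined Grundy value = 2 ⊕ 0 = 2.
A winning move leaves total XOR = 0, i.e. changes one component's Grundy value g to g ⊕ X where X is the current total.
Stack A: need g' = 2⊕2 = 0. Options: 22−4→G=1, 22−7→G=0, 22−9→G=0. Hits: 2.
Stack B: need g' = 0⊕2 = 2. Options: 16−4→G=3, 16−7→G=2, 16−9→G=1. Hits: 1.

3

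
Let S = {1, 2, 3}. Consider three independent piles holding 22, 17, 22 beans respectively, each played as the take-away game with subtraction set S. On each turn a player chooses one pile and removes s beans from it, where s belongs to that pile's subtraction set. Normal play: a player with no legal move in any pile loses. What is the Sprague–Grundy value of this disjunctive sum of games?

1

All piles use S = {1, 2, 3}:
n :  0  1  2  3  4  5  6  7  8  9 10 11 12 13 14 15 16 17 18 19 20 21 22
G :  0  1  2  3  0  1  2  3  0  1  2  3  0  1  2  3  0  1  2  3  0  1  2
Pile A: G(22) = 2.
Pile B: G(17) = 1.
Pile C: G(22) = 2.
Combined Grundy value = 2 ⊕ 1 ⊕ 2 = 1.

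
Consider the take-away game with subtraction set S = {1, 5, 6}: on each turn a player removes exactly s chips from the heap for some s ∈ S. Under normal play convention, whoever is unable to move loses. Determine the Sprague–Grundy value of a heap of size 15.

n :  0  1  2  3  4  5  6  7  8  9 10 11 12 13 14 15
G :  0  1  0  1  0  1  2  3  2  3  2  0  1  0  1  0

0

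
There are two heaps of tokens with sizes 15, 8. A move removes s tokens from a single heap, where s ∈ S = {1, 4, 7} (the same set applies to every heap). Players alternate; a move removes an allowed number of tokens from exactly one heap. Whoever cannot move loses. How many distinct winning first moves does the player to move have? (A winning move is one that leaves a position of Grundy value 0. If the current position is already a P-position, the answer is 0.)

3

All heaps use S = {1, 4, 7}:
G(0) = 0
G(1) = mex{0} = 1
G(2) = mex{1} = 0
G(3) = mex{0} = 1
G(4) = mex{1,0} = 2
G(5) = mex{2,1} = 0
G(6) = mex{0,0} = 1
G(7) = mex{1,1,0} = 2
G(8) = mex{2,2,1} = 0
G(9) = mex{0,0,0} = 1
G(10) = mex{1,1,1} = 0
G(11) = mex{0,2,2} = 1
G(12) = mex{1,0,0} = 2
G(13) = mex{2,1,1} = 0
G(14) = mex{0,0,2} = 1
G(15) = mex{1,1,0} = 2
Heap A: G(15) = 2.
Heap B: G(8) = 0.
Combined Grundy value = 2 ⊕ 0 = 2.
A winning move leaves total XOR = 0, i.e. changes one component's Grundy value g to g ⊕ X where X is the current total.
Heap A: need g' = 2⊕2 = 0. Options: 15−1→G=1, 15−4→G=1, 15−7→G=0. Hits: 1.
Heap B: need g' = 0⊕2 = 2. Options: 8−1→G=2, 8−4→G=2, 8−7→G=1. Hits: 2.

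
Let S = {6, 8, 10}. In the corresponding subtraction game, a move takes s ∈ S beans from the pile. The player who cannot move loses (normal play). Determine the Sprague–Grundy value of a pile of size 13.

G(0) = 0
G(1) = mex{} = 0
G(2) = mex{} = 0
G(3) = mex{} = 0
G(4) = mex{} = 0
G(5) = mex{} = 0
G(6) = mex{0} = 1
G(7) = mex{0} = 1
G(8) = mex{0,0} = 1
G(9) = mex{0,0} = 1
G(10) = mex{0,0,0} = 1
G(11) = mex{0,0,0} = 1
G(12) = mex{1,0,0} = 2
G(13) = mex{1,0,0} = 2

2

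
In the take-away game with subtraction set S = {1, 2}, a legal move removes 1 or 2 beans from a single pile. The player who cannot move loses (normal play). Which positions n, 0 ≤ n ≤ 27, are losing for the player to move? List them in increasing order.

n :  0  1  2  3  4  5  6  7  8  9 10 11 12 13 14 15 16 17 18 19 20 21 22 23 24 25 26 27
G :  0  1  2  0  1  2  0  1  2  0  1  2  0  1  2  0  1  2  0  1  2  0  1  2  0  1  2  0
P-positions are exactly the n with G(n) = 0.

0, 3, 6, 9, 12, 15, 18, 21, 24, 27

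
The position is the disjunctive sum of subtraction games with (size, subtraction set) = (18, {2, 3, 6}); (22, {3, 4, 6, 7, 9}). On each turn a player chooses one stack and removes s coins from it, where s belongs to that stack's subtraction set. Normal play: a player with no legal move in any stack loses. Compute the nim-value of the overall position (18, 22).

3

Stack A, S = {2, 3, 6}:
G(0) = 0
G(1) = mex{} = 0
G(2) = mex{0} = 1
G(3) = mex{0,0} = 1
G(4) = mex{1,0} = 2
G(5) = mex{1,1} = 0
G(6) = mex{2,1,0} = 3
G(7) = mex{0,2,0} = 1
G(8) = mex{3,0,1} = 2
G(9) = mex{1,3,1} = 0
G(10) = mex{2,1,2} = 0
G(11) = mex{0,2,0} = 1
G(12) = mex{0,0,3} = 1
G(13) = mex{1,0,1} = 2
G(14) = mex{1,1,2} = 0
G(15) = mex{2,1,0} = 3
G(16) = mex{0,2,0} = 1
G(17) = mex{3,0,1} = 2
G(18) = mex{1,3,1} = 0
G_A(18) = 0.
Stack B, S = {3, 4, 6, 7, 9}:
G(0) = 0
G(1) = mex{} = 0
G(2) = mex{} = 0
G(3) = mex{0} = 1
G(4) = mex{0,0} = 1
G(5) = mex{0,0} = 1
G(6) = mex{1,0,0} = 2
G(7) = mex{1,1,0,0} = 2
G(8) = mex{1,1,0,0} = 2
G(9) = mex{2,1,1,0,0} = 3
G(10) = mex{2,2,1,1,0} = 3
G(11) = mex{2,2,1,1,0} = 3
G(12) = mex{3,2,2,1,1} = 0
G(13) = mex{3,3,2,2,1} = 0
G(14) = mex{3,3,2,2,1} = 0
G(15) = mex{0,3,3,2,2} = 1
G(16) = mex{0,0,3,3,2} = 1
G(17) = mex{0,0,3,3,2} = 1
G(18) = mex{1,0,0,3,3} = 2
G(19) = mex{1,1,0,0,3} = 2
G(20) = mex{1,1,0,0,3} = 2
G(21) = mex{2,1,1,0,0} = 3
G(22) = mex{2,2,1,1,0} = 3
G_B(22) = 3.
Combined Grundy value = 0 ⊕ 3 = 3.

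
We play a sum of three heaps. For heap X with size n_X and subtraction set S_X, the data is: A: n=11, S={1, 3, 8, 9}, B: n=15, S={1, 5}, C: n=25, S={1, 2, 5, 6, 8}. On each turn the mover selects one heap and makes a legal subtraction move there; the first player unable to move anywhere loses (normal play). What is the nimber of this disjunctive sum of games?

Heap A, S = {1, 3, 8, 9}:
G(0) = 0
G(1) = mex{0} = 1
G(2) = mex{1} = 0
G(3) = mex{0,0} = 1
G(4) = mex{1,1} = 0
G(5) = mex{0,0} = 1
G(6) = mex{1,1} = 0
G(7) = mex{0,0} = 1
G(8) = mex{1,1,0} = 2
G(9) = mex{2,0,1,0} = 3
G(10) = mex{3,1,0,1} = 2
G(11) = mex{2,2,1,0} = 3
G_A(11) = 3.
Heap B, S = {1, 5}:
n :  0  1  2  3  4  5  6  7  8  9 10 11 12 13 14 15
G :  0  1  0  1  0  1  0  1  0  1  0  1  0  1  0  1
G_B(15) = 1.
Heap C, S = {1, 2, 5, 6, 8}:
G(0) = 0
G(1) = mex{0} = 1
G(2) = mex{1,0} = 2
G(3) = mex{2,1} = 0
G(4) = mex{0,2} = 1
G(5) = mex{1,0,0} = 2
G(6) = mex{2,1,1,0} = 3
G(7) = mex{3,2,2,1} = 0
G(8) = mex{0,3,0,2,0} = 1
G(9) = mex{1,0,1,0,1} = 2
G(10) = mex{2,1,2,1,2} = 0
G(11) = mex{0,2,3,2,0} = 1
G(12) = mex{1,0,0,3,1} = 2
G(13) = mex{2,1,1,0,2} = 3
G(14) = mex{3,2,2,1,3} = 0
G(15) = mex{0,3,0,2,0} = 1
G(16) = mex{1,0,1,0,1} = 2
G(17) = mex{2,1,2,1,2} = 0
G(18) = mex{0,2,3,2,0} = 1
G(19) = mex{1,0,0,3,1} = 2
G(20) = mex{2,1,1,0,2} = 3
G(21) = mex{3,2,2,1,3} = 0
G(22) = mex{0,3,0,2,0} = 1
G(23) = mex{1,0,1,0,1} = 2
G(24) = mex{2,1,2,1,2} = 0
G(25) = mex{0,2,3,2,0} = 1
G_C(25) = 1.
Combined Grundy value = 3 ⊕ 1 ⊕ 1 = 3.

3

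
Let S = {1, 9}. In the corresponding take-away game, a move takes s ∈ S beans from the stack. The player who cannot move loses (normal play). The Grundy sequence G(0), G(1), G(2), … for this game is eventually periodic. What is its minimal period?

n :  0  1  2  3  4  5  6  7  8  9 10 11 12 13 14
G :  0  1  0  1  0  1  0  1  0  1  0  1  0  1  0
G(n+2) = G(n) holds for n = 0,…,8 (a full window of length max(S) = 9), so the sequence is purely periodic with period 2.

2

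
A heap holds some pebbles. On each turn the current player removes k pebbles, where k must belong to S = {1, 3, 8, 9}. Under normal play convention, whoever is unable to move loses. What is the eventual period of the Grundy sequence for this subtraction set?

G(0) = 0
G(1) = mex{0} = 1
G(2) = mex{1} = 0
G(3) = mex{0,0} = 1
G(4) = mex{1,1} = 0
G(5) = mex{0,0} = 1
G(6) = mex{1,1} = 0
G(7) = mex{0,0} = 1
G(8) = mex{1,1,0} = 2
G(9) = mex{2,0,1,0} = 3
G(10) = mex{3,1,0,1} = 2
G(11) = mex{2,2,1,0} = 3
G(12) = mex{3,3,0,1} = 2
G(13) = mex{2,2,1,0} = 3
G(14) = mex{3,3,0,1} = 2
G(15) = mex{2,2,1,0} = 3
G(16) = mex{3,3,2,1} = 0
G(17) = mex{0,2,3,2} = 1
G(18) = mex{1,3,2,3} = 0
G(19) = mex{0,0,3,2} = 1
G(20) = mex{1,1,2,3} = 0
G(21) = mex{0,0,3,2} = 1
G(22) = mex{1,1,2,3} = 0
G(23) = mex{0,0,3,2} = 1
G(24) = mex{1,1,0,3} = 2
G(25) = mex{2,0,1,0} = 3
G(26) = mex{3,1,0,1} = 2
G(27) = mex{2,2,1,0} = 3
G(28) = mex{3,3,0,1} = 2
G(29) = mex{2,2,1,0} = 3
G(30) = mex{3,3,0,1} = 2
G(31) = mex{2,2,1,0} = 3
G(32) = mex{3,3,2,1} = 0
G(33) = mex{0,2,3,2} = 1
G(n+16) = G(n) holds for n = 0,…,8 (a full window of length max(S) = 9), so the sequence is purely periodic with period 16.

16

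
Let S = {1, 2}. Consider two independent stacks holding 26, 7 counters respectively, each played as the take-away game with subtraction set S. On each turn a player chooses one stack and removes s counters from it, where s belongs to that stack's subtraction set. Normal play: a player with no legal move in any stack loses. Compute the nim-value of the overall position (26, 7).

All stacks use S = {1, 2}:
n :  0  1  2  3  4  5  6  7  8  9 10 11 12 13 14 15 16 17 18 19 20 21 22 23 24 25 26
G :  0  1  2  0  1  2  0  1  2  0  1  2  0  1  2  0  1  2  0  1  2  0  1  2  0  1  2
Stack A: G(26) = 2.
Stack B: G(7) = 1.
Combined Grundy value = 2 ⊕ 1 = 3.

3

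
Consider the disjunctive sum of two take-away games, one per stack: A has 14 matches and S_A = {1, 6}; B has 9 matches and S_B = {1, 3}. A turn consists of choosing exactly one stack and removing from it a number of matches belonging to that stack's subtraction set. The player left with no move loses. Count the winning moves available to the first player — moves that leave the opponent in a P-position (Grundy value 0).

Stack A, S = {1, 6}:
G(0) = 0
G(1) = mex{0} = 1
G(2) = mex{1} = 0
G(3) = mex{0} = 1
G(4) = mex{1} = 0
G(5) = mex{0} = 1
G(6) = mex{1,0} = 2
G(7) = mex{2,1} = 0
G(8) = mex{0,0} = 1
G(9) = mex{1,1} = 0
G(10) = mex{0,0} = 1
G(11) = mex{1,1} = 0
G(12) = mex{0,2} = 1
G(13) = mex{1,0} = 2
G(14) = mex{2,1} = 0
G_A(14) = 0.
Stack B, S = {1, 3}:
n : 0 1 2 3 4 5 6 7 8 9
G : 0 1 0 1 0 1 0 1 0 1
G_B(9) = 1.
Combined Grundy value = 0 ⊕ 1 = 1.
A winning move leaves total XOR = 0, i.e. changes one component's Grundy value g to g ⊕ X where X is the current total.
Stack A: need g' = 0⊕1 = 1. Options: 14−1→G=2, 14−6→G=1. Hits: 1.
Stack B: need g' = 1⊕1 = 0. Options: 9−1→G=0, 9−3→G=0. Hits: 2.

3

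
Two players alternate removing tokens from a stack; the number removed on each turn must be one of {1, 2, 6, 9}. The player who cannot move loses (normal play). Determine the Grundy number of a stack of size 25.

n :  0  1  2  3  4  5  6  7  8  9 10 11 12 13 14 15 16 17 18 19 20 21 22 23 24 25
G :  0  1  2  0  1  2  3  0  1  2  0  1  2  3  0  1  2  0  1  2  3  0  1  2  0  1

1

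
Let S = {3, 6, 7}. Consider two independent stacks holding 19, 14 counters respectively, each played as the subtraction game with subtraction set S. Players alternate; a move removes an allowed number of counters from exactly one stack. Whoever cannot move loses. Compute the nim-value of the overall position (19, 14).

All stacks use S = {3, 6, 7}:
G(0) = 0
G(1) = mex{} = 0
G(2) = mex{} = 0
G(3) = mex{0} = 1
G(4) = mex{0} = 1
G(5) = mex{0} = 1
G(6) = mex{1,0} = 2
G(7) = mex{1,0,0} = 2
G(8) = mex{1,0,0} = 2
G(9) = mex{2,1,0} = 3
G(10) = mex{2,1,1} = 0
G(11) = mex{2,1,1} = 0
G(12) = mex{3,2,1} = 0
G(13) = mex{0,2,2} = 1
G(14) = mex{0,2,2} = 1
G(15) = mex{0,3,2} = 1
G(16) = mex{1,0,3} = 2
G(17) = mex{1,0,0} = 2
G(18) = mex{1,0,0} = 2
G(19) = mex{2,1,0} = 3
Stack A: G(19) = 3.
Stack B: G(14) = 1.
Combined Grundy value = 3 ⊕ 1 = 2.

2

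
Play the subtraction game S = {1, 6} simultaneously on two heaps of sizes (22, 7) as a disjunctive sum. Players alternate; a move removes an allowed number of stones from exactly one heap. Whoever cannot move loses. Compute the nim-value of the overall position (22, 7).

1

All heaps use S = {1, 6}:
n :  0  1  2  3  4  5  6  7  8  9 10 11 12 13 14 15 16 17 18 19 20 21 22
G :  0  1  0  1  0  1  2  0  1  0  1  0  1  2  0  1  0  1  0  1  2  0  1
Heap A: G(22) = 1.
Heap B: G(7) = 0.
Combined Grundy value = 1 ⊕ 0 = 1.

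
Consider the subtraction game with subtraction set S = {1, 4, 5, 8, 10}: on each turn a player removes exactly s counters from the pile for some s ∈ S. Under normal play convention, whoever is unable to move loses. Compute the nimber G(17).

n :  0  1  2  3  4  5  6  7  8  9 10 11 12 13 14 15 16 17
G :  0  1  0  1  2  3  2  3  4  0  1  0  1  2  3  2  3  4

4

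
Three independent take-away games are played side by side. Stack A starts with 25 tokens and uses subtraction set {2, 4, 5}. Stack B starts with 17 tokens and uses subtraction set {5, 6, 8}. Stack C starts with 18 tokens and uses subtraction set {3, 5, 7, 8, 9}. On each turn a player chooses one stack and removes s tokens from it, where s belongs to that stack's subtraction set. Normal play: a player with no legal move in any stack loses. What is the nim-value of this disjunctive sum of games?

0

Stack A, S = {2, 4, 5}:
n :  0  1  2  3  4  5  6  7  8  9 10 11 12 13 14 15 16 17 18 19 20 21 22 23 24 25
G :  0  0  1  1  2  2  3  0  0  1  1  2  2  3  0  0  1  1  2  2  3  0  0  1  1  2
G_A(25) = 2.
Stack B, S = {5, 6, 8}:
n :  0  1  2  3  4  5  6  7  8  9 10 11 12 13 14 15 16 17
G :  0  0  0  0  0  1  1  1  1  1  2  2  2  0  0  0  0  0
G_B(17) = 0.
Stack C, S = {3, 5, 7, 8, 9}:
n :  0  1  2  3  4  5  6  7  8  9 10 11 12 13 14 15 16 17 18
G :  0  0  0  1  1  1  2  2  2  3  3  3  0  0  0  1  1  1  2
G_C(18) = 2.
Combined Grundy value = 2 ⊕ 0 ⊕ 2 = 0.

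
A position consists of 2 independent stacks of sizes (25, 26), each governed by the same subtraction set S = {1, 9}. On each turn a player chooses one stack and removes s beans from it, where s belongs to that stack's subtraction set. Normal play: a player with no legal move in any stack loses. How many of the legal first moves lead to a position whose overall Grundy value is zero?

4

All stacks use S = {1, 9}:
G(0) = 0
G(1) = mex{0} = 1
G(2) = mex{1} = 0
G(3) = mex{0} = 1
G(4) = mex{1} = 0
G(5) = mex{0} = 1
G(6) = mex{1} = 0
G(7) = mex{0} = 1
G(8) = mex{1} = 0
G(9) = mex{0,0} = 1
G(10) = mex{1,1} = 0
G(11) = mex{0,0} = 1
G(12) = mex{1,1} = 0
G(13) = mex{0,0} = 1
G(14) = mex{1,1} = 0
G(15) = mex{0,0} = 1
G(16) = mex{1,1} = 0
G(17) = mex{0,0} = 1
G(18) = mex{1,1} = 0
G(19) = mex{0,0} = 1
G(20) = mex{1,1} = 0
G(21) = mex{0,0} = 1
G(22) = mex{1,1} = 0
G(23) = mex{0,0} = 1
G(24) = mex{1,1} = 0
G(25) = mex{0,0} = 1
G(26) = mex{1,1} = 0
Stack A: G(25) = 1.
Stack B: G(26) = 0.
Combined Grundy value = 1 ⊕ 0 = 1.
A winning move leaves total XOR = 0, i.e. changes one component's Grundy value g to g ⊕ X where X is the current total.
Stack A: need g' = 1⊕1 = 0. Options: 25−1→G=0, 25−9→G=0. Hits: 2.
Stack B: need g' = 0⊕1 = 1. Options: 26−1→G=1, 26−9→G=1. Hits: 2.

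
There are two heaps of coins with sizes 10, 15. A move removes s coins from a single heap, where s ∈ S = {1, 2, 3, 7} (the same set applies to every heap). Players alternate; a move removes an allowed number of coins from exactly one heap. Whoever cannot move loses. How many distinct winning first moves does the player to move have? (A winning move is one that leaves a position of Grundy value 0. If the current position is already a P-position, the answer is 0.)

All heaps use S = {1, 2, 3, 7}:
G(0) = 0
G(1) = mex{0} = 1
G(2) = mex{1,0} = 2
G(3) = mex{2,1,0} = 3
G(4) = mex{3,2,1} = 0
G(5) = mex{0,3,2} = 1
G(6) = mex{1,0,3} = 2
G(7) = mex{2,1,0,0} = 3
G(8) = mex{3,2,1,1} = 0
G(9) = mex{0,3,2,2} = 1
G(10) = mex{1,0,3,3} = 2
G(11) = mex{2,1,0,0} = 3
G(12) = mex{3,2,1,1} = 0
G(13) = mex{0,3,2,2} = 1
G(14) = mex{1,0,3,3} = 2
G(15) = mex{2,1,0,0} = 3
Heap A: G(10) = 2.
Heap B: G(15) = 3.
Combined Grundy value = 2 ⊕ 3 = 1.
A winning move leaves total XOR = 0, i.e. changes one component's Grundy value g to g ⊕ X where X is the current total.
Heap A: need g' = 2⊕1 = 3. Options: 10−1→G=1, 10−2→G=0, 10−3→G=3, 10−7→G=3. Hits: 2.
Heap B: need g' = 3⊕1 = 2. Options: 15−1→G=2, 15−2→G=1, 15−3→G=0, 15−7→G=0. Hits: 1.

3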